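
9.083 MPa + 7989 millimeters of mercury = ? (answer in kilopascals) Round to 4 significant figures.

9.083 MPa = 9083.00 kPa and 7989 mmHg = 1065.11 kPa.
9083.00 + 1065.11 ≈ 10150 kPa.

10150 kPa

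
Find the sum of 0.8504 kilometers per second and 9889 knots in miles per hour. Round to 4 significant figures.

13280 mph

0.8504 km/s = 1902.29 mph and 9889 kn = 11380.1 mph.
1902.29 + 11380.1 ≈ 13280 mph.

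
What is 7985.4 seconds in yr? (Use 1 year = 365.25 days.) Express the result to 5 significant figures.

1 second = 3.16881e-8 years.
Thus 7985.4 × 3.16881e-8 ≈ 0.00025304 yr.

0.00025304 years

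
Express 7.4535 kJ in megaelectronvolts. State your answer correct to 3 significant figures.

4.65 × 10^16 megaelectronvolts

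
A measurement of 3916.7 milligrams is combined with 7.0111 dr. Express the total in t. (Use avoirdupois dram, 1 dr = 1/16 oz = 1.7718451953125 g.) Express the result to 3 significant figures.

1.63e-5 metric tons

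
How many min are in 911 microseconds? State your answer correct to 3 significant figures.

1.52 × 10^-5 min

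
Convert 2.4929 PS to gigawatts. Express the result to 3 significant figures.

1 metric horsepower = 7.35499 × 10^-7 GW.
So 2.4929 × 7.35499 × 10^-7 ≈ 1.83 × 10^-6 GW.

1.83 × 10^-6 gigawatts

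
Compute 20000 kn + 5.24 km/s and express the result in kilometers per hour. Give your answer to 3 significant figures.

55900 kilometers per hour

20000 kn = 37040.0 km/h and 5.24 km/s = 18864.0 km/h.
37040.0 + 18864.0 ≈ 55900 km/h.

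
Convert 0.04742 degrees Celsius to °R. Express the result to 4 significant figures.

491.8 degrees Rankine

°R = (°C + 273.15) × 9/5.
Applying the formula gives 491.8 °R.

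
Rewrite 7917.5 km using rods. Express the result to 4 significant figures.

1.574e+6 rods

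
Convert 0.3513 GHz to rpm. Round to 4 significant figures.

1 GHz = 6.00000e+10 revolutions per minute.
Thus 0.3513 × 6.00000e+10 ≈ 2.108e+10 rpm.

2.108e+10 rpm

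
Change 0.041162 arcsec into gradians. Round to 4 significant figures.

1.270 × 10^-5 grad

1 arcsec = 0.000308642 grad.
Then 0.041162 × 0.000308642 ≈ 1.270 × 10^-5 grad.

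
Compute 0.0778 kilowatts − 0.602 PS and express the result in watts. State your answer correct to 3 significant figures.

0.0778 kW = 77.8000 W and 0.602 PS = 442.770 W.
77.8000 − 442.770 ≈ -365 W.

-365 W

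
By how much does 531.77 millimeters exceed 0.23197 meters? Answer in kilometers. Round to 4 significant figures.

0.0002998 km

531.77 mm = 0.000531770 km and 0.23197 m = 0.000231970 km.
0.000531770 − 0.000231970 ≈ 0.0002998 km.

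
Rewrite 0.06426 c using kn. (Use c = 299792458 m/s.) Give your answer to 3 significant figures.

3.74e+7 kn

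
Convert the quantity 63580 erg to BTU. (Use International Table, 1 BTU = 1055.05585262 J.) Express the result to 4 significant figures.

1 erg = 9.47817e-11 BTU.
Then 63580 × 9.47817e-11 ≈ 6.026e-6 BTU.

6.026e-6 British thermal units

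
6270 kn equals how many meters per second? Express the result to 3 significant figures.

3230 meters per second

1 kn = 0.514444 m/s.
Thus 6270 × 0.514444 ≈ 3230 m/s.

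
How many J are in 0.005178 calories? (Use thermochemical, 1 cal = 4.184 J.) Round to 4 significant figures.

0.02166 joules

1 calorie = 4.18400 J.
0.005178 × 4.18400 ≈ 0.02166 J.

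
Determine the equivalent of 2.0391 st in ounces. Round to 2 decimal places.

456.76 ounces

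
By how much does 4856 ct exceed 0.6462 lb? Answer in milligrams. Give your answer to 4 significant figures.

4856 ct = 971200 mg and 0.6462 lb = 293111 mg.
971200 − 293111 ≈ 678100 mg.

678100 mg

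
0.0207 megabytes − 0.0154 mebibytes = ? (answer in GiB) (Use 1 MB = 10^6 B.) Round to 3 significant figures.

4.24e-6 gibibytes

0.0207 MB = 1.92784e-5 GiB and 0.0154 MiB = 1.50391e-5 GiB.
1.92784e-5 − 1.50391e-5 ≈ 4.24e-6 GiB.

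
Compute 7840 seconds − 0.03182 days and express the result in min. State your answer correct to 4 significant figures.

84.85 minutes

7840 s = 130.667 min and 0.03182 d = 45.8208 min.
130.667 − 45.8208 ≈ 84.85 min.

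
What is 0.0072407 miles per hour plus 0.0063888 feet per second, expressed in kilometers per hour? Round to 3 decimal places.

0.019 kilometers per hour

0.0072407 mph = 0.0116528 km/h and 0.0063888 ft/s = 0.00701030 km/h.
0.0116528 + 0.00701030 ≈ 0.019 km/h.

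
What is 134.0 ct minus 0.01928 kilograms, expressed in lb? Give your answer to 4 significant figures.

134.0 ct = 0.0590839 lb and 0.01928 kg = 0.0425051 lb.
0.0590839 − 0.0425051 ≈ 0.01658 lb.

0.01658 lb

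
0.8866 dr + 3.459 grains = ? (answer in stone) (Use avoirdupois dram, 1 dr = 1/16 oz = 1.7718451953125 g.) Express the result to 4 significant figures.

0.0002827 st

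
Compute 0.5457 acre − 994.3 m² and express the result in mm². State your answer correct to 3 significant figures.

0.5457 acre = 2.20837 × 10^9 mm² and 994.3 m² = 9.94300 × 10^8 mm².
2.20837 × 10^9 − 9.94300 × 10^8 ≈ 1.21 × 10^9 mm².

1.21 × 10^9 mm²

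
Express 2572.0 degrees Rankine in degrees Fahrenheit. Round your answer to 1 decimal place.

2112.3 °F

°R = °F + 459.67.
Applying the formula gives 2112.3 °F.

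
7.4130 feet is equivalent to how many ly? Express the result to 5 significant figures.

1 foot = 3.22174 × 10^-17 light-years.
So 7.4130 × 3.22174 × 10^-17 ≈ 2.3883 × 10^-16 ly.

2.3883 × 10^-16 light-years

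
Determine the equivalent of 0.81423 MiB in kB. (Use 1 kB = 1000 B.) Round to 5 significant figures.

1 mebibyte = 1048.576 kB.
Then 0.81423 × 1048.576 ≈ 853.78 kB.

853.78 kB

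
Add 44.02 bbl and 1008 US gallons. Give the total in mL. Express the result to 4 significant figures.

1.081 × 10^7 mL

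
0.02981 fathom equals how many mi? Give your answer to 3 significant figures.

3.39 × 10^-5 mi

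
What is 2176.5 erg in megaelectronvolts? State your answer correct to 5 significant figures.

1.3585 × 10^9 megaelectronvolts

1 erg = 624151 MeV.
So 2176.5 × 624151 ≈ 1.3585 × 10^9 MeV.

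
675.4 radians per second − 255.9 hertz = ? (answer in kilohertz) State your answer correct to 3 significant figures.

675.4 rad/s = 0.107493 kHz and 255.9 Hz = 0.255900 kHz.
0.107493 − 0.255900 ≈ -0.148 kHz.

-0.148 kHz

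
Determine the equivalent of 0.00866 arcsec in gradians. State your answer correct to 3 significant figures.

2.67e-6 grad

1 arcsec = 0.000308642 gradians.
Thus 0.00866 × 0.000308642 ≈ 2.67e-6 grad.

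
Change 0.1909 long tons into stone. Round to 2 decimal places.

30.54 stone

1 long ton = 160.000 stone.
Then 0.1909 × 160.000 ≈ 30.54 st.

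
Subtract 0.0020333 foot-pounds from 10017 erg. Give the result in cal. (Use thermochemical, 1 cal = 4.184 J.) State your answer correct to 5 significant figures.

-0.00041948 calories

10017 erg = 0.0002394120 cal and 0.0020333 ft·lbf = 0.0006588873 cal.
0.0002394120 − 0.0006588873 ≈ -0.00041948 cal.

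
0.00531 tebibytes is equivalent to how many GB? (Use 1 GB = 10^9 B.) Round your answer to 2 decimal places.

5.84 gigabytes

1 tebibyte = 1099.51 GB.
Thus 0.00531 × 1099.51 ≈ 5.84 GB.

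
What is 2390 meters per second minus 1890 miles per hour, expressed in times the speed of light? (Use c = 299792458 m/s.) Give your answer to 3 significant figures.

2390 m/s = 7.97218 × 10^-6 c and 1890 mph = 2.81830 × 10^-6 c.
7.97218 × 10^-6 − 2.81830 × 10^-6 ≈ 5.15 × 10^-6 c.

5.15 × 10^-6 times the speed of light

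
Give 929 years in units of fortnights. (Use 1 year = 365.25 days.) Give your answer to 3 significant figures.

1 year = 26.0893 fortnights.
Thus 929 × 26.0893 ≈ 24200 fortnight.

24200 fortnight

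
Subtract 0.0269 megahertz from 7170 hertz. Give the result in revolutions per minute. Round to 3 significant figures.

7170 Hz = 430200 rpm and 0.0269 MHz = 1.61400 × 10^6 rpm.
430200 − 1.61400 × 10^6 ≈ -1.18 × 10^6 rpm.

-1.18 × 10^6 revolutions per minute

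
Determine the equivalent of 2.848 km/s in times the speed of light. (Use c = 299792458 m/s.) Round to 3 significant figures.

1 km/s = 3.33564 × 10^-6 times the speed of light.
Thus 2.848 × 3.33564 × 10^-6 ≈ 9.50 × 10^-6 c.

9.50 × 10^-6 times the speed of light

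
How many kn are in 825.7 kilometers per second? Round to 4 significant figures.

1 kilometer per second = 1943.84 knots.
Thus 825.7 × 1943.84 ≈ 1.605e+6 kn.

1.605e+6 kn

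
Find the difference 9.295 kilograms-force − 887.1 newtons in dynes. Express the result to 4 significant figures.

-7.959 × 10^7 dyn

9.295 kgf = 9.11528 × 10^6 dyn and 887.1 N = 8.87100 × 10^7 dyn.
9.11528 × 10^6 − 8.87100 × 10^7 ≈ -7.959 × 10^7 dyn.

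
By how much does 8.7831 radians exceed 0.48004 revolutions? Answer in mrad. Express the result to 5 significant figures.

8.7831 rad = 8783.10 mrad and 0.48004 rev = 3016.18 mrad.
8783.10 − 3016.18 ≈ 5766.9 mrad.

5766.9 milliradians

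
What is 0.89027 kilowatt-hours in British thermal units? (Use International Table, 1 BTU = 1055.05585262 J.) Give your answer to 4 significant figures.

3038 BTU

1 kWh = 3412.14 BTU.
Thus 0.89027 × 3412.14 ≈ 3038 BTU.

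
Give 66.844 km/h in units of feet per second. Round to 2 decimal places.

60.92 ft/s

1 kilometer per hour = 0.911344 feet per second.
So 66.844 × 0.911344 ≈ 60.92 ft/s.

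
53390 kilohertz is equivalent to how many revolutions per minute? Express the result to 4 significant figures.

3.203e+9 revolutions per minute

1 kilohertz = 60000.0 revolutions per minute.
Then 53390 × 60000.0 ≈ 3.203e+9 rpm.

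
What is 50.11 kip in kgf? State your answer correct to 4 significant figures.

1 kip = 453.592 kilograms-force.
Then 50.11 × 453.592 ≈ 22730 kgf.

22730 kilograms-force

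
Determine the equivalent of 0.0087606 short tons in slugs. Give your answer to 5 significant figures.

1 short ton = 62.1619 slug.
So 0.0087606 × 62.1619 ≈ 0.54458 slug.

0.54458 slugs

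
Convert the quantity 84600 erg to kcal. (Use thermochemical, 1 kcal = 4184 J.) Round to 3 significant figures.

1 erg = 2.39006e-11 kcal.
Thus 84600 × 2.39006e-11 ≈ 2.02e-6 kcal.

2.02e-6 kcal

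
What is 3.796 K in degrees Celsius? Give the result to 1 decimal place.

K = °C + 273.15.
Applying the formula gives -269.4 °C.

-269.4 degrees Celsius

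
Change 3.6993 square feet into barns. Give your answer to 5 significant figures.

1 ft² = 9.29030 × 10^26 barn.
So 3.6993 × 9.29030 × 10^26 ≈ 3.4368 × 10^27 barn.

3.4368 × 10^27 barns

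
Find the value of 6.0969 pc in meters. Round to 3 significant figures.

1 pc = 3.08568e+16 m.
Thus 6.0969 × 3.08568e+16 ≈ 1.88e+17 m.

1.88e+17 meters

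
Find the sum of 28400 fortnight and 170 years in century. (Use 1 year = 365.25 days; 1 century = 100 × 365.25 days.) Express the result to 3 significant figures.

28400 fortnight = 10.8857 century and 170 yr = 1.70000 century.
10.8857 + 1.70000 ≈ 12.6 century.

12.6 century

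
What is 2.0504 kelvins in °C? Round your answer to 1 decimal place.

-271.1 °C

K = °C + 273.15.
Applying the formula gives -271.1 °C.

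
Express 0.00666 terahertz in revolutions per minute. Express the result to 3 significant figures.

1 THz = 6.00000e+13 revolutions per minute.
0.00666 × 6.00000e+13 ≈ 4.00e+11 rpm.

4.00e+11 rpm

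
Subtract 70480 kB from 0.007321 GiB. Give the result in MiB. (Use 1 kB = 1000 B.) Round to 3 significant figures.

-59.7 MiB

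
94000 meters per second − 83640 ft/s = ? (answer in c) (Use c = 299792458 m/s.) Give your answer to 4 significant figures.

0.0002285 c

94000 m/s = 0.000313550 c and 83640 ft/s = 8.50371 × 10^-5 c.
0.000313550 − 8.50371 × 10^-5 ≈ 0.0002285 c.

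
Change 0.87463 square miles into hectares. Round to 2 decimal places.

226.53 ha

1 square mile = 258.999 hectares.
0.87463 × 258.999 ≈ 226.53 ha.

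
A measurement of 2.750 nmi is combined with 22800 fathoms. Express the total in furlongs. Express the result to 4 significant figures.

232.6 furlongs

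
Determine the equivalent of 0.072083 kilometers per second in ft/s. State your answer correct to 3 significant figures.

236 ft/s

1 km/s = 3280.84 ft/s.
0.072083 × 3280.84 ≈ 236 ft/s.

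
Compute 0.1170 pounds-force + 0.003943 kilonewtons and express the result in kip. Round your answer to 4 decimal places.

0.0010 kips

0.1170 lbf = 0.000117000 kip and 0.003943 kN = 0.000886422 kip.
0.000117000 + 0.000886422 ≈ 0.0010 kip.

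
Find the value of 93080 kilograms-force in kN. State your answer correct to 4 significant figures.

912.8 kN

1 kilogram-force = 0.00980665 kN.
Thus 93080 × 0.00980665 ≈ 912.8 kN.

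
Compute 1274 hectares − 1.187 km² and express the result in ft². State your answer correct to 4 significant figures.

1274 ha = 1.37132e+8 ft² and 1.187 km² = 1.27768e+7 ft².
1.37132e+8 − 1.27768e+7 ≈ 1.244e+8 ft².

1.244e+8 ft²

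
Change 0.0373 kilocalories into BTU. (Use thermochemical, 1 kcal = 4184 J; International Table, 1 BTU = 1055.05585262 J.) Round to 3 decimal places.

0.148 BTU

1 kilocalorie = 3.96567 BTU.
So 0.0373 × 3.96567 ≈ 0.148 BTU.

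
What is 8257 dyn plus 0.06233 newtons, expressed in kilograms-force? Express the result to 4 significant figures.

8257 dyn = 0.00841980 kgf and 0.06233 N = 0.00635589 kgf.
0.00841980 + 0.00635589 ≈ 0.01478 kgf.

0.01478 kilograms-force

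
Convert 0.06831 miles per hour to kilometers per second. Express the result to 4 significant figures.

3.054e-5 kilometers per second

1 mph = 0.000447040 kilometers per second.
0.06831 × 0.000447040 ≈ 3.054e-5 km/s.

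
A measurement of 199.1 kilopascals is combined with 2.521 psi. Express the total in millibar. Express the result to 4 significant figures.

199.1 kPa = 1991.00 mbar and 2.521 psi = 173.817 mbar.
1991.00 + 173.817 ≈ 2165 mbar.

2165 millibar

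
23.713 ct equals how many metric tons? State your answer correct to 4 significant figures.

4.743e-6 t

1 ct = 2.00000e-7 t.
Thus 23.713 × 2.00000e-7 ≈ 4.743e-6 t.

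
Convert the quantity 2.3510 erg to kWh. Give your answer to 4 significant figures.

6.531 × 10^-14 kWh

1 erg = 2.77778 × 10^-14 kWh.
So 2.3510 × 2.77778 × 10^-14 ≈ 6.531 × 10^-14 kWh.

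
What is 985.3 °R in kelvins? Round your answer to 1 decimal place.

°R = K × 9/5.
Applying the formula gives 547.4 K.

547.4 K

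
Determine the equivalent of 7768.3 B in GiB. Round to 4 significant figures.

7.235e-6 GiB

1 B = 9.31323e-10 GiB.
7768.3 × 9.31323e-10 ≈ 7.235e-6 GiB.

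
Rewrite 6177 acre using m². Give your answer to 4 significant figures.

1 acre = 4046.86 square meters.
Thus 6177 × 4046.86 ≈ 2.500 × 10^7 m².

2.500 × 10^7 square meters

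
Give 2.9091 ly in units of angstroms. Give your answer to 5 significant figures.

1 light-year = 9.46073 × 10^25 Å.
2.9091 × 9.46073 × 10^25 ≈ 2.7522 × 10^26 Å.

2.7522 × 10^26 angstroms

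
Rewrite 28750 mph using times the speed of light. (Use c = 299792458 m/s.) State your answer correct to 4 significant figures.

4.287e-5 c

1 mph = 1.49116e-9 c.
Thus 28750 × 1.49116e-9 ≈ 4.287e-5 c.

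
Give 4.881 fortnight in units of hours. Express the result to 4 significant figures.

1 fortnight = 336.000 h.
So 4.881 × 336.000 ≈ 1640 h.

1640 h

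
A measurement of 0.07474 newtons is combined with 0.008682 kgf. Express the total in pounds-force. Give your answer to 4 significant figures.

0.03594 pounds-force

0.07474 N = 0.0168022 lbf and 0.008682 kgf = 0.0191405 lbf.
0.0168022 + 0.0191405 ≈ 0.03594 lbf.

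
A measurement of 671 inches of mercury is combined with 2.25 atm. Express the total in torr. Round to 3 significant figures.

18800 torr

671 inHg = 17043.4 torr and 2.25 atm = 1710.00 torr.
17043.4 + 1710.00 ≈ 18800 torr.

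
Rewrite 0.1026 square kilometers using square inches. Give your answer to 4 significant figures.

1 square kilometer = 1.55000e+9 in².
Thus 0.1026 × 1.55000e+9 ≈ 1.590e+8 in².

1.590e+8 in²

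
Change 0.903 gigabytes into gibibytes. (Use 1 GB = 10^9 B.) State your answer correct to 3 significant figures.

0.841 GiB

1 GB = 0.931323 GiB.
0.903 × 0.931323 ≈ 0.841 GiB.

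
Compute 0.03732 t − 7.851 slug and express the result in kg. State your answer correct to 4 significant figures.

-77.26 kg

0.03732 t = 37.3200 kg and 7.851 slug = 114.577 kg.
37.3200 − 114.577 ≈ -77.26 kg.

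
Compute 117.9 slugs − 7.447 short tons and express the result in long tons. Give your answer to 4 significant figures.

117.9 slug = 1.69345 long ton and 7.447 short ton = 6.64911 long ton.
1.69345 − 6.64911 ≈ -4.956 long ton.

-4.956 long tons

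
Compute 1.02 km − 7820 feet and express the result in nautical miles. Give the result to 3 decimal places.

1.02 km = 0.550756 nmi and 7820 ft = 1.28701 nmi.
0.550756 − 1.28701 ≈ -0.736 nmi.

-0.736 nautical miles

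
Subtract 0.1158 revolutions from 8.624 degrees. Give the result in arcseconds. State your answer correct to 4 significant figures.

8.624 ° = 31046.4 arcsec and 0.1158 rev = 150077 arcsec.
31046.4 − 150077 ≈ -119000 arcsec.

-119000 arcsec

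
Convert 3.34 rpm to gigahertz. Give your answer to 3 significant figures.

5.57e-11 GHz

1 rpm = 1.66667e-11 GHz.
3.34 × 1.66667e-11 ≈ 5.57e-11 GHz.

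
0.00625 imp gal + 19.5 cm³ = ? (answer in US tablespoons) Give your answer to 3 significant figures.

3.24 US tablespoons

0.00625 imp gal = 1.92152 US tbsp and 19.5 cm³ = 1.31875 US tbsp.
1.92152 + 1.31875 ≈ 3.24 US tbsp.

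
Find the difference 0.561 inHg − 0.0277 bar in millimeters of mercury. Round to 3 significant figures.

0.561 inHg = 14.2494 mmHg and 0.0277 bar = 20.7767 mmHg.
14.2494 − 20.7767 ≈ -6.53 mmHg.

-6.53 millimeters of mercury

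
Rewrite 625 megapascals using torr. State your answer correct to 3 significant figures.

1 MPa = 7500.62 torr.
Thus 625 × 7500.62 ≈ 4.69 × 10^6 torr.

4.69 × 10^6 torr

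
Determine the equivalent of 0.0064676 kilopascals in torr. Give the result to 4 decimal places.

0.0485 torr

1 kilopascal = 7.50062 torr.
Thus 0.0064676 × 7.50062 ≈ 0.0485 torr.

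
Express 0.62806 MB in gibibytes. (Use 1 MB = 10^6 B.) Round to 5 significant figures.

0.00058493 GiB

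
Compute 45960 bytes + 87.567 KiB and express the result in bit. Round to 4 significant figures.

1.085 × 10^6 bit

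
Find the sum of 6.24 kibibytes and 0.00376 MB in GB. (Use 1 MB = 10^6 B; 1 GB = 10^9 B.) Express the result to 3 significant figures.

6.24 KiB = 6.38976e-6 GB and 0.00376 MB = 3.76000e-6 GB.
6.38976e-6 + 3.76000e-6 ≈ 1.01e-5 GB.

1.01e-5 GB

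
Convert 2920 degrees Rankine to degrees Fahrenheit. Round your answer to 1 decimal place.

2460.3 °F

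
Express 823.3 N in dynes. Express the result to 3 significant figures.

8.23 × 10^7 dyn

1 newton = 100000 dynes.
So 823.3 × 100000 ≈ 8.23 × 10^7 dyn.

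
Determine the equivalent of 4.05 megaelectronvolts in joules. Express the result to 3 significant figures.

6.49e-13 joules

1 megaelectronvolt = 1.60218e-13 J.
4.05 × 1.60218e-13 ≈ 6.49e-13 J.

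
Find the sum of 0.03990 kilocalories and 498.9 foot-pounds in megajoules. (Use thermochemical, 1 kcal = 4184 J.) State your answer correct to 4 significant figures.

0.03990 kcal = 0.000166942 MJ and 498.9 ft·lbf = 0.000676418 MJ.
0.000166942 + 0.000676418 ≈ 0.0008434 MJ.

0.0008434 MJ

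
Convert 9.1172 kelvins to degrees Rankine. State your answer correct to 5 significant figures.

°R = K × 9/5.
Applying the formula gives 16.411 °R.

16.411 °R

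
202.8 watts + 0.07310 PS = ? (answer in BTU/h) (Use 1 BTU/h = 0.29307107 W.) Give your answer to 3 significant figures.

202.8 W = 691.982 BTU/h and 0.07310 PS = 183.454 BTU/h.
691.982 + 183.454 ≈ 875 BTU/h.

875 BTU per hour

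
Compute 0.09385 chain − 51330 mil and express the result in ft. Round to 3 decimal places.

0.09385 chain = 6.19410 ft and 51330 mil = 4.27750 ft.
6.19410 − 4.27750 ≈ 1.917 ft.

1.917 ft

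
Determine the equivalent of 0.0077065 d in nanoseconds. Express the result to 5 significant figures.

6.6584e+11 ns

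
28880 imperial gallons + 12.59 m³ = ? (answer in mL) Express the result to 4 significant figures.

1.439e+8 milliliters

28880 imp gal = 1.31291e+8 mL and 12.59 m³ = 1.25900e+7 mL.
1.31291e+8 + 1.25900e+7 ≈ 1.439e+8 mL.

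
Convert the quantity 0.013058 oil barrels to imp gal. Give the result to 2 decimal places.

1 oil barrel = 34.9723 imp gal.
So 0.013058 × 34.9723 ≈ 0.46 imp gal.

0.46 imp gal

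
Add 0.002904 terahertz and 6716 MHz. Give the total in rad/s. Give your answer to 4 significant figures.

6.044e+10 radians per second

0.002904 THz = 1.82464e+10 rad/s and 6716 MHz = 4.21979e+10 rad/s.
1.82464e+10 + 4.21979e+10 ≈ 6.044e+10 rad/s.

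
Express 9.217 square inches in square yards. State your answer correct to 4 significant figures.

1 in² = 0.000771605 yd².
Then 9.217 × 0.000771605 ≈ 0.007112 yd².

0.007112 yd²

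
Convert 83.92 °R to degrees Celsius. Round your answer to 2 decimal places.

°R = (°C + 273.15) × 9/5.
Applying the formula gives -226.53 °C.

-226.53 degrees Celsius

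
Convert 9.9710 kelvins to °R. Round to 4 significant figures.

°R = K × 9/5.
Applying the formula gives 17.95 °R.

17.95 °R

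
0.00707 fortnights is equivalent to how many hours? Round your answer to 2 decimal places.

2.38 hours

1 fortnight = 336.000 h.
Then 0.00707 × 336.000 ≈ 2.38 h.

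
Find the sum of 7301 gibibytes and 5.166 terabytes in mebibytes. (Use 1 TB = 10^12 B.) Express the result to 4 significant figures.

7301 GiB = 7.47622 × 10^6 MiB and 5.166 TB = 4.92668 × 10^6 MiB.
7.47622 × 10^6 + 4.92668 × 10^6 ≈ 1.240 × 10^7 MiB.

1.240 × 10^7 MiB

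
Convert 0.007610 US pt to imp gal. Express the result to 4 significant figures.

1 US pt = 0.104084 imp gal.
0.007610 × 0.104084 ≈ 0.0007921 imp gal.

0.0007921 imp gal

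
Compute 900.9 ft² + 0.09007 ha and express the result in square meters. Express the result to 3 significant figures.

984 m²

900.9 ft² = 83.6963 m² and 0.09007 ha = 900.700 m².
83.6963 + 900.700 ≈ 984 m².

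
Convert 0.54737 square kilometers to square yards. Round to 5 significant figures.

654650 yd²

1 square kilometer = 1.19599e+6 square yards.
Thus 0.54737 × 1.19599e+6 ≈ 654650 yd².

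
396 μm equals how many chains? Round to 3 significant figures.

1 micrometer = 4.97097 × 10^-8 chain.
Thus 396 × 4.97097 × 10^-8 ≈ 1.97 × 10^-5 chain.

1.97 × 10^-5 chain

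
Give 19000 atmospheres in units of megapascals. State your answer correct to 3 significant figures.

1 atm = 0.101325 MPa.
So 19000 × 0.101325 ≈ 1930 MPa.

1930 MPa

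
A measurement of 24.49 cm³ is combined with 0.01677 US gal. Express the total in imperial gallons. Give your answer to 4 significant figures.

24.49 cm³ = 0.00538705 imp gal and 0.01677 US gal = 0.0139639 imp gal.
0.00538705 + 0.0139639 ≈ 0.01935 imp gal.

0.01935 imperial gallons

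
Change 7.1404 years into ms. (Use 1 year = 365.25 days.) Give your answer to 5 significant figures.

2.2533 × 10^11 ms

1 yr = 3.15576 × 10^10 ms.
So 7.1404 × 3.15576 × 10^10 ≈ 2.2533 × 10^11 ms.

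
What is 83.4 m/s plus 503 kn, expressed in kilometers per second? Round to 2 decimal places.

83.4 m/s = 0.0834000 km/s and 503 kn = 0.258766 km/s.
0.0834000 + 0.258766 ≈ 0.34 km/s.

0.34 kilometers per second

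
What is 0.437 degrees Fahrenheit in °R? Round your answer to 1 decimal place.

460.1 °R

°R = °F + 459.67.
Applying the formula gives 460.1 °R.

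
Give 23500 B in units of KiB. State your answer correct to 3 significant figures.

22.9 kibibytes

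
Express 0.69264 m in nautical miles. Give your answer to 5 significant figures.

1 meter = 0.000539957 nmi.
So 0.69264 × 0.000539957 ≈ 0.00037400 nmi.

0.00037400 nmi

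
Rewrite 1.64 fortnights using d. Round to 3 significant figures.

23.0 d

1 fortnight = 14.0000 d.
So 1.64 × 14.0000 ≈ 23.0 d.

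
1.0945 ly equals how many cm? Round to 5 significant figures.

1.0355 × 10^18 centimeters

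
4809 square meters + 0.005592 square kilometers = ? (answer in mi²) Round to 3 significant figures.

4809 m² = 0.00185677 mi² and 0.005592 km² = 0.00215908 mi².
0.00185677 + 0.00215908 ≈ 0.00402 mi².

0.00402 mi²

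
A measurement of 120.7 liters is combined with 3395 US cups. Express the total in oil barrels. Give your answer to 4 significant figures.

120.7 L = 0.759180 bbl and 3395 US cup = 5.05208 bbl.
0.759180 + 5.05208 ≈ 5.811 bbl.

5.811 bbl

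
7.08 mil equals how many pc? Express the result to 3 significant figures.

5.83e-21 parsecs

1 mil = 8.23158e-22 parsecs.
7.08 × 8.23158e-22 ≈ 5.83e-21 pc.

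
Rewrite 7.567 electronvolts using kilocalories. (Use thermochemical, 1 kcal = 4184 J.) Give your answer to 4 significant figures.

1 eV = 3.82929e-23 kcal.
Then 7.567 × 3.82929e-23 ≈ 2.898e-22 kcal.

2.898e-22 kcal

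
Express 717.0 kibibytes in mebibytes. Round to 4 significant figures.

0.7002 MiB

1 kibibyte = 0.0009765625 MiB.
717.0 × 0.0009765625 ≈ 0.7002 MiB.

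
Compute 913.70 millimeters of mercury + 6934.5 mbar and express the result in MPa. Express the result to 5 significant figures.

913.70 mmHg = 0.121817 MPa and 6934.5 mbar = 0.693450 MPa.
0.121817 + 0.693450 ≈ 0.81527 MPa.

0.81527 megapascals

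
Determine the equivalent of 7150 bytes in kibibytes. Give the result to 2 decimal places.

1 B = 0.0009765625 KiB.
So 7150 × 0.0009765625 ≈ 6.98 KiB.

6.98 kibibytes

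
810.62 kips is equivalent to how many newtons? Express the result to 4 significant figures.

3.606 × 10^6 N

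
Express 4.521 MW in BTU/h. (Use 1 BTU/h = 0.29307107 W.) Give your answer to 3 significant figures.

1.54 × 10^7 BTU/h

1 MW = 3.41214 × 10^6 BTU/h.
Then 4.521 × 3.41214 × 10^6 ≈ 1.54 × 10^7 BTU/h.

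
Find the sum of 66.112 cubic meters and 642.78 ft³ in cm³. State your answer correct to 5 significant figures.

8.4314e+7 cubic centimeters

66.112 m³ = 66112000 cm³ and 642.78 ft³ = 18201503 cm³.
66112000 + 18201503 ≈ 8.4314e+7 cm³.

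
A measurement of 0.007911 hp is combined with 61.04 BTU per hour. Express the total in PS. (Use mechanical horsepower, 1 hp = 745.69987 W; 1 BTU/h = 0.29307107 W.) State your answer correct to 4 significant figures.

0.007911 hp = 0.00802072 PS and 61.04 BTU/h = 0.0243224 PS.
0.00802072 + 0.0243224 ≈ 0.03234 PS.

0.03234 PS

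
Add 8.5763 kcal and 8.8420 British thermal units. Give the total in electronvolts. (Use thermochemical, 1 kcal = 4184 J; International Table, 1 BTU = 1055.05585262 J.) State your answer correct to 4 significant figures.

8.5763 kcal = 2.23966e+23 eV and 8.8420 BTU = 5.82258e+22 eV.
2.23966e+23 + 5.82258e+22 ≈ 2.822e+23 eV.

2.822e+23 electronvolts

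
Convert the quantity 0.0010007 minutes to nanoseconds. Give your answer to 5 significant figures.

6.0042 × 10^7 ns

1 minute = 6.00000 × 10^10 ns.
0.0010007 × 6.00000 × 10^10 ≈ 6.0042 × 10^7 ns.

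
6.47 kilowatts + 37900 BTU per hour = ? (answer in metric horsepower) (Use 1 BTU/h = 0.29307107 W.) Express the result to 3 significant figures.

6.47 kW = 8.79675 PS and 37900 BTU/h = 15.1019 PS.
8.79675 + 15.1019 ≈ 23.9 PS.

23.9 PS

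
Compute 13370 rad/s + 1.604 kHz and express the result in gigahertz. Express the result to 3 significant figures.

3.73 × 10^-6 gigahertz

13370 rad/s = 2.12790 × 10^-6 GHz and 1.604 kHz = 1.60400 × 10^-6 GHz.
2.12790 × 10^-6 + 1.60400 × 10^-6 ≈ 3.73 × 10^-6 GHz.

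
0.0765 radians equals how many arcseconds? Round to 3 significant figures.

15800 arcseconds

1 radian = 206265 arcseconds.
Thus 0.0765 × 206265 ≈ 15800 arcsec.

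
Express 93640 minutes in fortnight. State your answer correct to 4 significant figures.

1 minute = 4.96032e-5 fortnights.
93640 × 4.96032e-5 ≈ 4.645 fortnight.

4.645 fortnight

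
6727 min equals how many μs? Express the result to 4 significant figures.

4.036e+11 microseconds

1 min = 6.00000e+7 microseconds.
Then 6727 × 6.00000e+7 ≈ 4.036e+11 μs.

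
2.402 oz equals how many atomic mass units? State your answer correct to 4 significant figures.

4.101 × 10^25 u

1 ounce = 1.70725 × 10^25 atomic mass units.
Then 2.402 × 1.70725 × 10^25 ≈ 4.101 × 10^25 u.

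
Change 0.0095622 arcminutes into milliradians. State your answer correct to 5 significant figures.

1 arcmin = 0.290888 mrad.
Thus 0.0095622 × 0.290888 ≈ 0.0027815 mrad.

0.0027815 mrad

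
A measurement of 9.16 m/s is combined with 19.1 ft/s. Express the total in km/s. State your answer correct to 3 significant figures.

9.16 m/s = 0.00916000 km/s and 19.1 ft/s = 0.00582168 km/s.
0.00916000 + 0.00582168 ≈ 0.0150 km/s.

0.0150 km/s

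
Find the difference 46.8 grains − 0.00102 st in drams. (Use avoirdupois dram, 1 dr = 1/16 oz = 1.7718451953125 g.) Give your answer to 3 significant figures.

46.8 gr = 1.71154 dr and 0.00102 st = 3.65568 dr.
1.71154 − 3.65568 ≈ -1.94 dr.

-1.94 drams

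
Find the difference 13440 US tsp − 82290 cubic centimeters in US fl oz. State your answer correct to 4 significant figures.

13440 US tsp = 2240.00 US fl oz and 82290 cm³ = 2782.56 US fl oz.
2240.00 − 2782.56 ≈ -542.6 US fl oz.

-542.6 US fluid ounces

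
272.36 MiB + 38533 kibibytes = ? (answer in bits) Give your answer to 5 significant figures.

272.36 MiB = 2.28472e+9 bit and 38533 KiB = 3.15662e+8 bit.
2.28472e+9 + 3.15662e+8 ≈ 2.6004e+9 bit.

2.6004e+9 bit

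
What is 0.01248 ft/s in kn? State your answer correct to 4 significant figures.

1 ft/s = 0.592484 kn.
Thus 0.01248 × 0.592484 ≈ 0.007394 kn.

0.007394 kn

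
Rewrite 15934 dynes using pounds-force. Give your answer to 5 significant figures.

1 dyn = 2.24809 × 10^-6 pounds-force.
15934 × 2.24809 × 10^-6 ≈ 0.035821 lbf.

0.035821 pounds-force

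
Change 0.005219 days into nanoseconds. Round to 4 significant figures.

4.509 × 10^11 ns

1 day = 8.64000 × 10^13 nanoseconds.
Thus 0.005219 × 8.64000 × 10^13 ≈ 4.509 × 10^11 ns.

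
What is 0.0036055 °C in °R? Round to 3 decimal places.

°R = (°C + 273.15) × 9/5.
Applying the formula gives 491.676 °R.

491.676 degrees Rankine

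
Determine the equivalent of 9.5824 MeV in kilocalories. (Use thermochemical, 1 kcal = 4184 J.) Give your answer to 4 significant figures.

1 MeV = 3.82929e-17 kilocalories.
Then 9.5824 × 3.82929e-17 ≈ 3.669e-16 kcal.

3.669e-16 kilocalories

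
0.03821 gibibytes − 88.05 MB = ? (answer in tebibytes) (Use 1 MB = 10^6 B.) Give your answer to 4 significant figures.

0.03821 GiB = 3.73145 × 10^-5 TiB and 88.05 MB = 8.00810 × 10^-5 TiB.
3.73145 × 10^-5 − 8.00810 × 10^-5 ≈ -4.277 × 10^-5 TiB.

-4.277 × 10^-5 TiB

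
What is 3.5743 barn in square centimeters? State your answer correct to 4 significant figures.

1 barn = 1.00000e-24 square centimeters.
3.5743 × 1.00000e-24 ≈ 3.574e-24 cm².

3.574e-24 cm²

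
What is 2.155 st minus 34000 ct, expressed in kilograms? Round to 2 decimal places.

2.155 st = 13.6849 kg and 34000 ct = 6.80000 kg.
13.6849 − 6.80000 ≈ 6.88 kg.

6.88 kg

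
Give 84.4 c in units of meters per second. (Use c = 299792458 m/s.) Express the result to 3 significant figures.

2.53e+10 m/s

1 speed of light = 2.99792e+8 m/s.
So 84.4 × 2.99792e+8 ≈ 2.53e+10 m/s.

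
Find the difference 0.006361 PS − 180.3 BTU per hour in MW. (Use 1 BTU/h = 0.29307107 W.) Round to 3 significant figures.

-4.82e-5 MW

0.006361 PS = 4.67851e-6 MW and 180.3 BTU/h = 5.28407e-5 MW.
4.67851e-6 − 5.28407e-5 ≈ -4.82e-5 MW.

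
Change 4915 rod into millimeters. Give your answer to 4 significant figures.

1 rod = 5029.20 millimeters.
Thus 4915 × 5029.20 ≈ 2.472e+7 mm.

2.472e+7 mm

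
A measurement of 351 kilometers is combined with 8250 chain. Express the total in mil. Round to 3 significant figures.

2.04e+10 mil

351 km = 1.38189e+10 mil and 8250 chain = 6.53400e+9 mil.
1.38189e+10 + 6.53400e+9 ≈ 2.04e+10 mil.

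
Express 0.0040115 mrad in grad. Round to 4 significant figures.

0.0002554 gradians

1 mrad = 0.0636620 grad.
So 0.0040115 × 0.0636620 ≈ 0.0002554 grad.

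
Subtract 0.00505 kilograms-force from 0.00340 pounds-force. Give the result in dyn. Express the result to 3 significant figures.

0.00340 lbf = 1512.40 dyn and 0.00505 kgf = 4952.36 dyn.
1512.40 − 4952.36 ≈ -3440 dyn.

-3440 dynes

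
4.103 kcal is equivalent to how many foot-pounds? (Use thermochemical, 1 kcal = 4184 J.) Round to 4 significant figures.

12660 ft·lbf

1 kilocalorie = 3085.96 ft·lbf.
Then 4.103 × 3085.96 ≈ 12660 ft·lbf.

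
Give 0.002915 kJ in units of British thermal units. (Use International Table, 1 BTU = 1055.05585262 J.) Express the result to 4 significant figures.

0.002763 BTU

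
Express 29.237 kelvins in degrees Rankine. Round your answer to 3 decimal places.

52.627 °R

°R = K × 9/5.
Applying the formula gives 52.627 °R.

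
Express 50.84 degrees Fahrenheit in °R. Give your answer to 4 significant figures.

°R = °F + 459.67.
Applying the formula gives 510.5 °R.

510.5 degrees Rankine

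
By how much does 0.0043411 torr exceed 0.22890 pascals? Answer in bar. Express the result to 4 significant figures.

0.0043411 torr = 5.78766 × 10^-6 bar and 0.22890 Pa = 2.28900 × 10^-6 bar.
5.78766 × 10^-6 − 2.28900 × 10^-6 ≈ 3.499 × 10^-6 bar.

3.499 × 10^-6 bar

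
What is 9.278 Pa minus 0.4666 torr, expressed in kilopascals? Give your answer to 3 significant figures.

-0.0529 kPa

9.278 Pa = 0.00927800 kPa and 0.4666 torr = 0.0622082 kPa.
0.00927800 − 0.0622082 ≈ -0.0529 kPa.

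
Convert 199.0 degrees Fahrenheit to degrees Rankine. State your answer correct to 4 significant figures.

658.7 °R

°R = °F + 459.67.
Applying the formula gives 658.7 °R.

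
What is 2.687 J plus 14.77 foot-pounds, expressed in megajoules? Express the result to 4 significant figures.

2.271e-5 MJ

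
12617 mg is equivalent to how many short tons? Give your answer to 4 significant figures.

1 milligram = 1.10231 × 10^-9 short ton.
So 12617 × 1.10231 × 10^-9 ≈ 1.391 × 10^-5 short ton.

1.391 × 10^-5 short tons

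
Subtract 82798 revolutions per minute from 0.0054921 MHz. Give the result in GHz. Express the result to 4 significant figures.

4.112e-6 GHz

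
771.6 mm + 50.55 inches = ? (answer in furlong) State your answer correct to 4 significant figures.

771.6 mm = 0.00383560 furlong and 50.55 in = 0.00638258 furlong.
0.00383560 + 0.00638258 ≈ 0.01022 furlong.

0.01022 furlongs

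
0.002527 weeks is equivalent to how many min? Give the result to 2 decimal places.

25.47 minutes

1 wk = 10080.0 min.
Then 0.002527 × 10080.0 ≈ 25.47 min.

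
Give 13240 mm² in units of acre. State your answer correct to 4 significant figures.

1 mm² = 2.47105 × 10^-10 acres.
13240 × 2.47105 × 10^-10 ≈ 3.272 × 10^-6 acre.

3.272 × 10^-6 acre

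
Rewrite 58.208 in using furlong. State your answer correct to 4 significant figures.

1 in = 0.0001262626 furlong.
So 58.208 × 0.0001262626 ≈ 0.007349 furlong.

0.007349 furlong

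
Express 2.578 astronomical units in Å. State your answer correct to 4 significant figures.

1 au = 1.49598e+21 Å.
Then 2.578 × 1.49598e+21 ≈ 3.857e+21 Å.

3.857e+21 angstroms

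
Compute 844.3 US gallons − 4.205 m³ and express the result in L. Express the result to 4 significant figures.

844.3 US gal = 3196.02 L and 4.205 m³ = 4205.00 L.
3196.02 − 4205.00 ≈ -1009 L.

-1009 liters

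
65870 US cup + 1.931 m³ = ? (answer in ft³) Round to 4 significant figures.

65870 US cup = 550.346 ft³ and 1.931 m³ = 68.1926 ft³.
550.346 + 68.1926 ≈ 618.5 ft³.

618.5 cubic feet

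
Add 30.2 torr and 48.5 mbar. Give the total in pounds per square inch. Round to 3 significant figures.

1.29 pounds per square inch

30.2 torr = 0.583971 psi and 48.5 mbar = 0.703433 psi.
0.583971 + 0.703433 ≈ 1.29 psi.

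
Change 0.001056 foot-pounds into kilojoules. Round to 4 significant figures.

1 ft·lbf = 0.00135582 kJ.
Then 0.001056 × 0.00135582 ≈ 1.432 × 10^-6 kJ.

1.432 × 10^-6 kJ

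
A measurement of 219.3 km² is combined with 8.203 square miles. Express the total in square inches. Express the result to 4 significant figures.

3.728e+11 square inches

219.3 km² = 3.39916e+11 in² and 8.203 mi² = 3.29309e+10 in².
3.39916e+11 + 3.29309e+10 ≈ 3.728e+11 in².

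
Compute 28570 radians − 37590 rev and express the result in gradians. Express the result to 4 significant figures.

-1.322e+7 grad

28570 rad = 1.81882e+6 grad and 37590 rev = 1.50360e+7 grad.
1.81882e+6 − 1.50360e+7 ≈ -1.322e+7 grad.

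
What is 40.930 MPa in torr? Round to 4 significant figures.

1 MPa = 7500.62 torr.
Thus 40.930 × 7500.62 ≈ 307000 torr.

307000 torr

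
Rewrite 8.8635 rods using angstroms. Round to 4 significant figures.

1 rod = 5.02920 × 10^10 angstroms.
So 8.8635 × 5.02920 × 10^10 ≈ 4.458 × 10^11 Å.

4.458 × 10^11 Å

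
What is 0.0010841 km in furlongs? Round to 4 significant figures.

1 kilometer = 4.97097 furlong.
Then 0.0010841 × 4.97097 ≈ 0.005389 furlong.

0.005389 furlong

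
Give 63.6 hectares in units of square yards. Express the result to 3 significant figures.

761000 yd²

1 hectare = 11959.9 square yards.
63.6 × 11959.9 ≈ 761000 yd².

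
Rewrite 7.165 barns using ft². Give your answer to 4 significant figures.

7.712 × 10^-27 ft²

1 barn = 1.07639 × 10^-27 square feet.
Thus 7.165 × 1.07639 × 10^-27 ≈ 7.712 × 10^-27 ft².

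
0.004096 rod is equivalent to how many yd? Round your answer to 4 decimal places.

0.0225 yd

1 rod = 5.50000 yd.
So 0.004096 × 5.50000 ≈ 0.0225 yd.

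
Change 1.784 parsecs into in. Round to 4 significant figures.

1 parsec = 1.21483 × 10^18 inches.
1.784 × 1.21483 × 10^18 ≈ 2.167 × 10^18 in.

2.167 × 10^18 in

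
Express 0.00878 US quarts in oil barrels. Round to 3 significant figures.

1 US qt = 0.00595238 oil barrels.
Thus 0.00878 × 0.00595238 ≈ 5.23 × 10^-5 bbl.

5.23 × 10^-5 oil barrels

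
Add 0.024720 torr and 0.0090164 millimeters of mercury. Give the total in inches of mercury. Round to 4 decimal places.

0.0013 inHg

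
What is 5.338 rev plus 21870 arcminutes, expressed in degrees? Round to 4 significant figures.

2286 °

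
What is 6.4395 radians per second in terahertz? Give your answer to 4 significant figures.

1 radian per second = 1.59155e-13 THz.
So 6.4395 × 1.59155e-13 ≈ 1.025e-12 THz.

1.025e-12 terahertz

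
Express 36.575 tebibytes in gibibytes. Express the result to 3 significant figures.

37500 GiB

1 tebibyte = 1024.00 gibibytes.
Thus 36.575 × 1024.00 ≈ 37500 GiB.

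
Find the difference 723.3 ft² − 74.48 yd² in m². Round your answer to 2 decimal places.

723.3 ft² = 67.1968 m² and 74.48 yd² = 62.2748 m².
67.1968 − 62.2748 ≈ 4.92 m².

4.92 m²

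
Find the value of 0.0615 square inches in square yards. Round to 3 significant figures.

1 in² = 0.000771605 square yards.
Then 0.0615 × 0.000771605 ≈ 4.75 × 10^-5 yd².

4.75 × 10^-5 yd²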